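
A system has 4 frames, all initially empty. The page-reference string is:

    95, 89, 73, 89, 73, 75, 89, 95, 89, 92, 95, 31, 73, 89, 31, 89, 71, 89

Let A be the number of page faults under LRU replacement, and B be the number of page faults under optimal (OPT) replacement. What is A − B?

2

Under LRU: F F F . . F . . . F . F F F . . F . → 9 faults.
Under OPT: F F F . . F . . . F . F . . . . F . → 7 faults.
A − B = 9 − 7 = 2.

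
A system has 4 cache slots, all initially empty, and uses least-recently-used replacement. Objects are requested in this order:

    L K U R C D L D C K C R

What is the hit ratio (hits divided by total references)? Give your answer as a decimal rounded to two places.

0.25

L → miss, frames [L]
K → miss, frames [L, K]
U → miss, frames [L, K, U]
R → miss, frames [L, K, U, R]
C → miss, evict L, frames [K, U, R, C]
D → miss, evict K, frames [U, R, C, D]
L → miss, evict U, frames [R, C, D, L]
D → hit
C → hit
K → miss, evict R, frames [L, D, C, K]
C → hit
R → miss, evict L, frames [D, K, C, R]
Hits: 3 of 12 references → 3/12 = 0.2500.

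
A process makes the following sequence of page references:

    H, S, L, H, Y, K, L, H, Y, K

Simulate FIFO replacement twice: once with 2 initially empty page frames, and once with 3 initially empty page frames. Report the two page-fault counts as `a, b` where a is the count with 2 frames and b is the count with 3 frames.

2 frames: F F F F F F F F F F → 10 faults.
3 frames: F F F . F F . F . . → 6 faults.
6 < 10: adding a frame reduced faults, as is typical.

10, 6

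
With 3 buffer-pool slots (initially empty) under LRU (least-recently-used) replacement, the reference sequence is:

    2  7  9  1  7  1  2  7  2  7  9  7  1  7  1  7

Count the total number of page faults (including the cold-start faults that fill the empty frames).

2: fault, frames [2]
7: fault, frames [2, 7]
9: fault, frames [2, 7, 9]
1: fault, evict 2, frames [7, 9, 1]
7: hit
1: hit
2: fault, evict 9, frames [7, 1, 2]
7: hit
2: hit
7: hit
9: fault, evict 1, frames [2, 7, 9]
7: hit
1: fault, evict 2, frames [9, 7, 1]
7: hit
1: hit
7: hit
Page faults: 7.

7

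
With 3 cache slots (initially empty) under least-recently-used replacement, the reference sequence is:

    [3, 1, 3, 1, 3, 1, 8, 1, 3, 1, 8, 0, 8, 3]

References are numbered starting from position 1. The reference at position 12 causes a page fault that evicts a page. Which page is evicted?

pos 1: 3 -> fault, frames {3}
pos 2: 1 -> fault, frames {3,1}
pos 3: 3 -> hit
pos 4: 1 -> hit
pos 5: 3 -> hit
pos 6: 1 -> hit
pos 7: 8 -> fault, frames {3,1,8}
pos 8: 1 -> hit
pos 9: 3 -> hit
pos 10: 1 -> hit
pos 11: 8 -> hit
pos 12: 0 -> fault, evict 3, frames {1,8,0}
At position 12, page 3 is evicted.

3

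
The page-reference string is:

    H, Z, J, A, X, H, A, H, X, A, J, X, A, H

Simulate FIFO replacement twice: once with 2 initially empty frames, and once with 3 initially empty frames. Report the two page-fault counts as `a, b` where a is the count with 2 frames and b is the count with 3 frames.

2 frames: F F F F F F F . F . F . F F → 11 faults.
3 frames: F F F F F F . . . . F . F . → 8 faults.
8 < 11: adding a frame reduced faults, as is typical.

11, 8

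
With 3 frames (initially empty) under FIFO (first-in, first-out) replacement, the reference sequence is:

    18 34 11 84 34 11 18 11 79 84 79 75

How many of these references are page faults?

7

18 → fault, frames [18]
34 → fault, frames [18, 34]
11 → fault, frames [18, 34, 11]
84 → fault, evict 18, frames [34, 11, 84]
34 → hit
11 → hit
18 → fault, evict 34, frames [11, 84, 18]
11 → hit
79 → fault, evict 11, frames [84, 18, 79]
84 → hit
79 → hit
75 → fault, evict 84, frames [18, 79, 75]
Page faults: 7.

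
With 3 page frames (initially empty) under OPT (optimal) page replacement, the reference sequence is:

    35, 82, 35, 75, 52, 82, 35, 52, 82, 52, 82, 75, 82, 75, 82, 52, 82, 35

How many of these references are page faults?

35: miss, frames {35}
82: miss, frames {35,82}
35: hit
75: miss, frames {35,82,75}
52: miss, evict 75, frames {35,82,52}
82: hit
35: hit
52: hit
82: hit
52: hit
82: hit
75: miss, evict 35, frames {82,52,75}
82: hit
75: hit
82: hit
52: hit
82: hit
35: miss, evict 75, frames {82,52,35}
Page faults: 6.

6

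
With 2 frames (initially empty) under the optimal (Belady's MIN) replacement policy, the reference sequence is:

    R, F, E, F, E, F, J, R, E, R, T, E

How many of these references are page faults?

R -> fault, frames [R]
F -> fault, frames [R, F]
E -> fault, evict R, frames [F, E]
F -> hit
E -> hit
F -> hit
J -> fault, evict F, frames [E, J]
R -> fault, evict J, frames [E, R]
E -> hit
R -> hit
T -> fault, evict R, frames [E, T]
E -> hit
Page faults: 6.

6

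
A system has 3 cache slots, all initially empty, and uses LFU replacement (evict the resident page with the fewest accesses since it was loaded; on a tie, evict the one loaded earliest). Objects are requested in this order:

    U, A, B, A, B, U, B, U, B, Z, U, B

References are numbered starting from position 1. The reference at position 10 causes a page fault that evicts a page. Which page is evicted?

pos 1: U: fault, frames (U)
pos 2: A: fault, frames (U A)
pos 3: B: fault, frames (U A B)
pos 4: A: hit
pos 5: B: hit
pos 6: U: hit
pos 7: B: hit
pos 8: U: hit
pos 9: B: hit
pos 10: Z: fault, evict A, frames (U B Z)
At position 10, page A is evicted.

A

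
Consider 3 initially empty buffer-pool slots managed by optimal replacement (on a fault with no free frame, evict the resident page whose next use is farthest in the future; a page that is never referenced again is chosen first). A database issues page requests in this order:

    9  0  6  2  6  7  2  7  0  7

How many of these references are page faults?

5

9 → fault, frames [9]
0 → fault, frames [9, 0]
6 → fault, frames [9, 0, 6]
2 → fault, evict 9, frames [0, 6, 2]
6 → hit
7 → fault, evict 6, frames [0, 2, 7]
2 → hit
7 → hit
0 → hit
7 → hit
Page faults: 5.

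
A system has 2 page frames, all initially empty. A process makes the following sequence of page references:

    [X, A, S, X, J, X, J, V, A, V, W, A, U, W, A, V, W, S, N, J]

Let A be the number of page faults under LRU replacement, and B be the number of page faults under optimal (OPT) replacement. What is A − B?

Under LRU: F F F F F . . F F . F F F F F F F F F F → 17 faults.
Under OPT: F F F . F . . F F . F . F . F F . F F F → 13 faults.
A − B = 17 − 13 = 4.

4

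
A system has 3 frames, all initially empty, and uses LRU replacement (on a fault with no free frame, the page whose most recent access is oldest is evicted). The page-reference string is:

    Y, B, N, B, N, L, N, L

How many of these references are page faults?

Y: fault, frames [Y]
B: fault, frames [Y, B]
N: fault, frames [Y, B, N]
B: hit
N: hit
L: fault, evict Y, frames [B, N, L]
N: hit
L: hit
Page faults: 4.

4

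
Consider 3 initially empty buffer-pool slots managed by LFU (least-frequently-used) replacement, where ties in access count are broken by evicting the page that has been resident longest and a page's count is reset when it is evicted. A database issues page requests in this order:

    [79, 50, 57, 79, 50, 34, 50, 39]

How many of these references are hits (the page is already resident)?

3

79 -> miss, frames (79)
50 -> miss, frames (79 50)
57 -> miss, frames (79 50 57)
79 -> hit
50 -> hit
34 -> miss, evict 57, frames (79 50 34)
50 -> hit
39 -> miss, evict 34, frames (79 50 39)
Hits: 3.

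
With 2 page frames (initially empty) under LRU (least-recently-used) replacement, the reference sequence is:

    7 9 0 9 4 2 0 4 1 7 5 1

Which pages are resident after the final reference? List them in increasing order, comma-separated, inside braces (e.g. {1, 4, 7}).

{1, 5}

7 -> fault, frames [7]
9 -> fault, frames [7, 9]
0 -> fault, evict 7, frames [9, 0]
9 -> hit
4 -> fault, evict 0, frames [9, 4]
2 -> fault, evict 9, frames [4, 2]
0 -> fault, evict 4, frames [2, 0]
4 -> fault, evict 2, frames [0, 4]
1 -> fault, evict 0, frames [4, 1]
7 -> fault, evict 4, frames [1, 7]
5 -> fault, evict 1, frames [7, 5]
1 -> fault, evict 7, frames [5, 1]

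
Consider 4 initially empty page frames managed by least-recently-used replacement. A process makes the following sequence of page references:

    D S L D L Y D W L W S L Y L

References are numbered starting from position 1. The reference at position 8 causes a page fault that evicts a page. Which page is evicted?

pos 1: D: miss, frames {D}
pos 2: S: miss, frames {D,S}
pos 3: L: miss, frames {D,S,L}
pos 4: D: hit
pos 5: L: hit
pos 6: Y: miss, frames {S,D,L,Y}
pos 7: D: hit
pos 8: W: miss, evict S, frames {L,Y,D,W}
At position 8, page S is evicted.

S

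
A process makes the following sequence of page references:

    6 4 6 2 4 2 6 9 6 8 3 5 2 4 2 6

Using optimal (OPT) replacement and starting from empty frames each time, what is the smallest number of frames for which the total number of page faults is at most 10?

f=1: 16 faults
f=2: 11 faults
f=3: 8 faults
f=4: 7 faults
f=5: 7 faults
f=6: 7 faults
f=7: 7 faults
Smallest f with faults ≤ 10 is 3.

3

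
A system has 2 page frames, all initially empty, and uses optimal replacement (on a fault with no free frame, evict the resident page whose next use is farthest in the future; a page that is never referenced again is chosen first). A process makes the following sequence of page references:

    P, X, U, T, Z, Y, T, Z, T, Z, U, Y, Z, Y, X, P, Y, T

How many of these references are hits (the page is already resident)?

6

P -> fault, frames [P]
X -> fault, frames [P, X]
U -> fault, evict P, frames [X, U]
T -> fault, evict X, frames [U, T]
Z -> fault, evict U, frames [T, Z]
Y -> fault, evict Z, frames [T, Y]
T -> hit
Z -> fault, evict Y, frames [T, Z]
T -> hit
Z -> hit
U -> fault, evict T, frames [Z, U]
Y -> fault, evict U, frames [Z, Y]
Z -> hit
Y -> hit
X -> fault, evict Z, frames [Y, X]
P -> fault, evict X, frames [Y, P]
Y -> hit
T -> fault, evict P, frames [Y, T]
Hits: 6.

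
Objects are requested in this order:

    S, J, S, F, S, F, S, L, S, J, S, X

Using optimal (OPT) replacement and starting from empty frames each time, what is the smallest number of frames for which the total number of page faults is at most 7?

f=1: 12 faults
f=2: 6 faults
f=3: 5 faults
f=4: 5 faults
f=5: 5 faults
Smallest f with faults ≤ 7 is 2.

2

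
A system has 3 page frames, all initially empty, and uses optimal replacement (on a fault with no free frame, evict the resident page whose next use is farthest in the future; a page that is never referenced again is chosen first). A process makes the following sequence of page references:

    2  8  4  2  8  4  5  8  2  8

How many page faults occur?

2 -> fault, frames {2}
8 -> fault, frames {2,8}
4 -> fault, frames {2,8,4}
2 -> hit
8 -> hit
4 -> hit
5 -> fault, evict 4, frames {2,8,5}
8 -> hit
2 -> hit
8 -> hit
Page faults: 4.

4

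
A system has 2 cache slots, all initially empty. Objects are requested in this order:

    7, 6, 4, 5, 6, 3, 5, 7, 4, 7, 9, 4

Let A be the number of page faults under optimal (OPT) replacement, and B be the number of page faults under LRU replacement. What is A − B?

-3

Under OPT: F F F F . F . F F . F . → 8 faults.
Under LRU: F F F F F F F F F . F F → 11 faults.
A − B = 8 − 11 = -3.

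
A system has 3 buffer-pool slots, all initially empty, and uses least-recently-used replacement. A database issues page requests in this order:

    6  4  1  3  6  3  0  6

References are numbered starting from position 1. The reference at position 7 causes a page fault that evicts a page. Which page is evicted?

1

pos 1: 6: fault, frames (6)
pos 2: 4: fault, frames (6 4)
pos 3: 1: fault, frames (6 4 1)
pos 4: 3: fault, evict 6, frames (4 1 3)
pos 5: 6: fault, evict 4, frames (1 3 6)
pos 6: 3: hit
pos 7: 0: fault, evict 1, frames (6 3 0)
At position 7, page 1 is evicted.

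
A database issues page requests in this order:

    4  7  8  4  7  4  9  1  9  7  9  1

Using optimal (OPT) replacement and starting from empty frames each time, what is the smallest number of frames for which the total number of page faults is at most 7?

3

f=1: 12 faults
f=2: 8 faults
f=3: 5 faults
f=4: 5 faults
f=5: 5 faults
Smallest f with faults ≤ 7 is 3.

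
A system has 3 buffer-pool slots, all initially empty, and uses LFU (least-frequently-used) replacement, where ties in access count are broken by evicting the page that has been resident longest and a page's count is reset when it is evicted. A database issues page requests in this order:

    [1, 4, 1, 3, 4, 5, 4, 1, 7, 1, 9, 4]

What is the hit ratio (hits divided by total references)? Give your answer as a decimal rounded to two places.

0.50

1: fault, frames {1}
4: fault, frames {1,4}
1: hit
3: fault, frames {1,4,3}
4: hit
5: fault, evict 3, frames {1,4,5}
4: hit
1: hit
7: fault, evict 5, frames {1,4,7}
1: hit
9: fault, evict 7, frames {1,4,9}
4: hit
Hits: 6 of 12 references → 6/12 = 0.5000.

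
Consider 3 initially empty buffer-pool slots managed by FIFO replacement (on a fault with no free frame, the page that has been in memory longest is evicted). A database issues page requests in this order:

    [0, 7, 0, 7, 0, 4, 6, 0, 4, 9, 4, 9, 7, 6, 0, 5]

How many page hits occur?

5

0 → miss, frames (0)
7 → miss, frames (0 7)
0 → hit
7 → hit
0 → hit
4 → miss, frames (0 7 4)
6 → miss, evict 0, frames (7 4 6)
0 → miss, evict 7, frames (4 6 0)
4 → hit
9 → miss, evict 4, frames (6 0 9)
4 → miss, evict 6, frames (0 9 4)
9 → hit
7 → miss, evict 0, frames (9 4 7)
6 → miss, evict 9, frames (4 7 6)
0 → miss, evict 4, frames (7 6 0)
5 → miss, evict 7, frames (6 0 5)
Hits: 5.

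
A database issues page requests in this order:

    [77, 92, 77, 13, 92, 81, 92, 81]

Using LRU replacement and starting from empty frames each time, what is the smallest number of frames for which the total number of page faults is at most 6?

2

f=1: 8 faults
f=2: 5 faults
f=3: 4 faults
f=4: 4 faults
Smallest f with faults ≤ 6 is 2.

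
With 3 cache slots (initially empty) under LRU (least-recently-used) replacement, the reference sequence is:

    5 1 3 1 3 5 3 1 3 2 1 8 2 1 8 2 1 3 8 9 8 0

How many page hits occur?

5 -> fault, frames [5]
1 -> fault, frames [5, 1]
3 -> fault, frames [5, 1, 3]
1 -> hit
3 -> hit
5 -> hit
3 -> hit
1 -> hit
3 -> hit
2 -> fault, evict 5, frames [1, 3, 2]
1 -> hit
8 -> fault, evict 3, frames [2, 1, 8]
2 -> hit
1 -> hit
8 -> hit
2 -> hit
1 -> hit
3 -> fault, evict 8, frames [2, 1, 3]
8 -> fault, evict 2, frames [1, 3, 8]
9 -> fault, evict 1, frames [3, 8, 9]
8 -> hit
0 -> fault, evict 3, frames [9, 8, 0]
Hits: 13.

13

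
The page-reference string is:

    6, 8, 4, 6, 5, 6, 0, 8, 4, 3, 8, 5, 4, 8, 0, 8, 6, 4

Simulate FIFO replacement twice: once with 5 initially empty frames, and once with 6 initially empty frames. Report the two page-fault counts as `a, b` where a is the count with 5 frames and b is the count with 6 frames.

5 frames: F F F . F . F . . F . . . . . . F . → 7 faults.
6 frames: F F F . F . F . . F . . . . . . . . → 6 faults.
6 < 7: adding a frame reduced faults, as is typical.

7, 6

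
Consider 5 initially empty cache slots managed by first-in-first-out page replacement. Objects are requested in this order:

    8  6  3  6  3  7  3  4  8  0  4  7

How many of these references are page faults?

8 -> fault, frames [8]
6 -> fault, frames [8, 6]
3 -> fault, frames [8, 6, 3]
6 -> hit
3 -> hit
7 -> fault, frames [8, 6, 3, 7]
3 -> hit
4 -> fault, frames [8, 6, 3, 7, 4]
8 -> hit
0 -> fault, evict 8, frames [6, 3, 7, 4, 0]
4 -> hit
7 -> hit
Page faults: 6.

6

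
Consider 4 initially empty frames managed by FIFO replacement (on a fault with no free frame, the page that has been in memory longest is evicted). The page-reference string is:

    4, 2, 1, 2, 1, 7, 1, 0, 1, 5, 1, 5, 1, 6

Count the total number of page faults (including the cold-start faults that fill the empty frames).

7

4 → miss, frames (4)
2 → miss, frames (4 2)
1 → miss, frames (4 2 1)
2 → hit
1 → hit
7 → miss, frames (4 2 1 7)
1 → hit
0 → miss, evict 4, frames (2 1 7 0)
1 → hit
5 → miss, evict 2, frames (1 7 0 5)
1 → hit
5 → hit
1 → hit
6 → miss, evict 1, frames (7 0 5 6)
Page faults: 7.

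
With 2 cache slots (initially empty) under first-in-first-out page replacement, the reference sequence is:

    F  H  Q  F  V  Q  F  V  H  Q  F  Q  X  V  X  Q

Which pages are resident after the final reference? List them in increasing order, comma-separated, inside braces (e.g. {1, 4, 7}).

{Q, V}

F -> fault, frames [F]
H -> fault, frames [F, H]
Q -> fault, evict F, frames [H, Q]
F -> fault, evict H, frames [Q, F]
V -> fault, evict Q, frames [F, V]
Q -> fault, evict F, frames [V, Q]
F -> fault, evict V, frames [Q, F]
V -> fault, evict Q, frames [F, V]
H -> fault, evict F, frames [V, H]
Q -> fault, evict V, frames [H, Q]
F -> fault, evict H, frames [Q, F]
Q -> hit
X -> fault, evict Q, frames [F, X]
V -> fault, evict F, frames [X, V]
X -> hit
Q -> fault, evict X, frames [V, Q]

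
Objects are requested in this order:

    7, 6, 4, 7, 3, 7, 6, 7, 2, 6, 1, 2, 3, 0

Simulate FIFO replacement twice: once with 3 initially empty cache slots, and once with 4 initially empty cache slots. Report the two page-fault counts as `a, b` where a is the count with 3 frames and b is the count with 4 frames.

3 frames: F F F . F F F . F . F . F F → 10 faults.
4 frames: F F F . F . . . F . F . . F → 7 faults.
7 < 10: adding a frame reduced faults, as is typical.

10, 7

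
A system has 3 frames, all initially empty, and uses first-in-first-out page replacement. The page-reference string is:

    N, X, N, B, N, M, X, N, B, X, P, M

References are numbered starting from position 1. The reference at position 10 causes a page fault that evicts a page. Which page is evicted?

B

pos 1: N -> miss, frames [N]
pos 2: X -> miss, frames [N, X]
pos 3: N -> hit
pos 4: B -> miss, frames [N, X, B]
pos 5: N -> hit
pos 6: M -> miss, evict N, frames [X, B, M]
pos 7: X -> hit
pos 8: N -> miss, evict X, frames [B, M, N]
pos 9: B -> hit
pos 10: X -> miss, evict B, frames [M, N, X]
At position 10, page B is evicted.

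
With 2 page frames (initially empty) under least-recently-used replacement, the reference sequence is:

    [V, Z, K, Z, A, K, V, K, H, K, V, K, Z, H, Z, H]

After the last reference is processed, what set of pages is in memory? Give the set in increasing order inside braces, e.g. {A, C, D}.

{H, Z}

V → miss, frames (V)
Z → miss, frames (V Z)
K → miss, evict V, frames (Z K)
Z → hit
A → miss, evict K, frames (Z A)
K → miss, evict Z, frames (A K)
V → miss, evict A, frames (K V)
K → hit
H → miss, evict V, frames (K H)
K → hit
V → miss, evict H, frames (K V)
K → hit
Z → miss, evict V, frames (K Z)
H → miss, evict K, frames (Z H)
Z → hit
H → hit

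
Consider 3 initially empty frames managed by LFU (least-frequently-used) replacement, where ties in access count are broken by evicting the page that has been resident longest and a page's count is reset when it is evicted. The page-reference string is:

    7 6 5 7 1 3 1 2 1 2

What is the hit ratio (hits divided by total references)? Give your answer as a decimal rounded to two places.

0.40

7 → miss, frames (7)
6 → miss, frames (7 6)
5 → miss, frames (7 6 5)
7 → hit
1 → miss, evict 6, frames (7 5 1)
3 → miss, evict 5, frames (7 1 3)
1 → hit
2 → miss, evict 3, frames (7 1 2)
1 → hit
2 → hit
Hits: 4 of 10 references → 4/10 = 0.4000.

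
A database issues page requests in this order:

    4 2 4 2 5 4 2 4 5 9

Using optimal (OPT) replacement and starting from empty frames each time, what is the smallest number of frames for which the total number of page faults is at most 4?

3

f=1: 10 faults
f=2: 6 faults
f=3: 4 faults
f=4: 4 faults
Smallest f with faults ≤ 4 is 3.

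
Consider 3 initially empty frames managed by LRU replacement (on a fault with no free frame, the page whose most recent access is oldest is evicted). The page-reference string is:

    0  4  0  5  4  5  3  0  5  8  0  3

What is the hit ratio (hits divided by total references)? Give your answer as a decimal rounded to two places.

0 → fault, frames [0]
4 → fault, frames [0, 4]
0 → hit
5 → fault, frames [4, 0, 5]
4 → hit
5 → hit
3 → fault, evict 0, frames [4, 5, 3]
0 → fault, evict 4, frames [5, 3, 0]
5 → hit
8 → fault, evict 3, frames [0, 5, 8]
0 → hit
3 → fault, evict 5, frames [8, 0, 3]
Hits: 5 of 12 references → 5/12 = 0.4167.

0.42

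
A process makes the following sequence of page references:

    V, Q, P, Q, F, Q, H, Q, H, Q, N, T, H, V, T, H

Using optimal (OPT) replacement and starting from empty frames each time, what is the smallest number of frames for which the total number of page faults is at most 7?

f=1: 16 faults
f=2: 9 faults
f=3: 7 faults
f=4: 7 faults
f=5: 7 faults
f=6: 7 faults
f=7: 7 faults
Smallest f with faults ≤ 7 is 3.

3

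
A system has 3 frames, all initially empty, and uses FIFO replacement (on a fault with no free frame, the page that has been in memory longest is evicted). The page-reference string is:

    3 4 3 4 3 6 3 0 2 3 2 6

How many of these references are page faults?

3 -> miss, frames {3}
4 -> miss, frames {3,4}
3 -> hit
4 -> hit
3 -> hit
6 -> miss, frames {3,4,6}
3 -> hit
0 -> miss, evict 3, frames {4,6,0}
2 -> miss, evict 4, frames {6,0,2}
3 -> miss, evict 6, frames {0,2,3}
2 -> hit
6 -> miss, evict 0, frames {2,3,6}
Page faults: 7.

7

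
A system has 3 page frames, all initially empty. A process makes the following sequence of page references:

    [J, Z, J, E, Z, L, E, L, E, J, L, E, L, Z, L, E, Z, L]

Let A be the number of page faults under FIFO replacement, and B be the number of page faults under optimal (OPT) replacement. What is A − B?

Under FIFO: F F . F . F . . . F . . . F . F . F → 8 faults.
Under OPT: F F . F . F . . . . . . . F . . . . → 5 faults.
A − B = 8 − 5 = 3.

3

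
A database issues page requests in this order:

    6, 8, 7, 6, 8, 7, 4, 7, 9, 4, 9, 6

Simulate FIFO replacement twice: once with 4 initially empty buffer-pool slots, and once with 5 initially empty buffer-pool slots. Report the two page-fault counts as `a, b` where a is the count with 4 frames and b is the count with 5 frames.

4 frames: F F F . . . F . F . . F → 6 faults.
5 frames: F F F . . . F . F . . . → 5 faults.
5 < 6: adding a frame reduced faults, as is typical.

6, 5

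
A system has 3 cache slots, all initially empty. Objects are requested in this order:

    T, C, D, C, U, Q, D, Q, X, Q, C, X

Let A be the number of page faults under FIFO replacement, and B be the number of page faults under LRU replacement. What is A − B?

-1

Under FIFO: F F F . F F . . F . F . → 7 faults.
Under LRU: F F F . F F F . F . F . → 8 faults.
A − B = 7 − 8 = -1.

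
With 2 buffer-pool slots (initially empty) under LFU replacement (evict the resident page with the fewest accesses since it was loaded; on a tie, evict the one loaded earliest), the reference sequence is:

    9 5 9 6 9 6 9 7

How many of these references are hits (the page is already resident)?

9: miss, frames (9)
5: miss, frames (9 5)
9: hit
6: miss, evict 5, frames (9 6)
9: hit
6: hit
9: hit
7: miss, evict 6, frames (9 7)
Hits: 4.

4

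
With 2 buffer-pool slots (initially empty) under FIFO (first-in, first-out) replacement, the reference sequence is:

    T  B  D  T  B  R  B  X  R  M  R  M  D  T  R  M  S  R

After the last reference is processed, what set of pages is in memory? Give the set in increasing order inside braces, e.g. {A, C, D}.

T: miss, frames (T)
B: miss, frames (T B)
D: miss, evict T, frames (B D)
T: miss, evict B, frames (D T)
B: miss, evict D, frames (T B)
R: miss, evict T, frames (B R)
B: hit
X: miss, evict B, frames (R X)
R: hit
M: miss, evict R, frames (X M)
R: miss, evict X, frames (M R)
M: hit
D: miss, evict M, frames (R D)
T: miss, evict R, frames (D T)
R: miss, evict D, frames (T R)
M: miss, evict T, frames (R M)
S: miss, evict R, frames (M S)
R: miss, evict M, frames (S R)

{R, S}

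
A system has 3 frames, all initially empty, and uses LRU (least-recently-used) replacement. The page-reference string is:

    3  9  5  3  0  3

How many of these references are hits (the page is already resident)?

2

3 → fault, frames [3]
9 → fault, frames [3, 9]
5 → fault, frames [3, 9, 5]
3 → hit
0 → fault, evict 9, frames [5, 3, 0]
3 → hit
Hits: 2.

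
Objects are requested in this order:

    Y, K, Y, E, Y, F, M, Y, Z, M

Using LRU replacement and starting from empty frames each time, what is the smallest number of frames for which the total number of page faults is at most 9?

f=1: 10 faults
f=2: 8 faults
f=3: 6 faults
f=4: 6 faults
f=5: 6 faults
f=6: 6 faults
Smallest f with faults ≤ 9 is 2.

2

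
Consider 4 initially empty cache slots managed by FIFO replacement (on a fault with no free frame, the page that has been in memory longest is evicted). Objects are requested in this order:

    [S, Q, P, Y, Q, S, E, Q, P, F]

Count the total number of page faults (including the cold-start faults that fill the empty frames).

6

S → miss, frames (S)
Q → miss, frames (S Q)
P → miss, frames (S Q P)
Y → miss, frames (S Q P Y)
Q → hit
S → hit
E → miss, evict S, frames (Q P Y E)
Q → hit
P → hit
F → miss, evict Q, frames (P Y E F)
Page faults: 6.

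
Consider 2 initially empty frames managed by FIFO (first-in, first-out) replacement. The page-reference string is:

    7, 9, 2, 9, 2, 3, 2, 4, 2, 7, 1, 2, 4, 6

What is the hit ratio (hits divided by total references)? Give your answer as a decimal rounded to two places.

7 → fault, frames [7]
9 → fault, frames [7, 9]
2 → fault, evict 7, frames [9, 2]
9 → hit
2 → hit
3 → fault, evict 9, frames [2, 3]
2 → hit
4 → fault, evict 2, frames [3, 4]
2 → fault, evict 3, frames [4, 2]
7 → fault, evict 4, frames [2, 7]
1 → fault, evict 2, frames [7, 1]
2 → fault, evict 7, frames [1, 2]
4 → fault, evict 1, frames [2, 4]
6 → fault, evict 2, frames [4, 6]
Hits: 3 of 14 references → 3/14 = 0.2143.

0.21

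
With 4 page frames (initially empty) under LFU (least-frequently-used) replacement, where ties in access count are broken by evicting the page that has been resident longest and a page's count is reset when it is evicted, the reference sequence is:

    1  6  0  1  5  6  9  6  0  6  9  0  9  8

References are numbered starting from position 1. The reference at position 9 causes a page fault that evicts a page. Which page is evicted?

5

pos 1: 1 -> miss, frames (1)
pos 2: 6 -> miss, frames (1 6)
pos 3: 0 -> miss, frames (1 6 0)
pos 4: 1 -> hit
pos 5: 5 -> miss, frames (1 6 0 5)
pos 6: 6 -> hit
pos 7: 9 -> miss, evict 0, frames (1 6 5 9)
pos 8: 6 -> hit
pos 9: 0 -> miss, evict 5, frames (1 6 9 0)
At position 9, page 5 is evicted.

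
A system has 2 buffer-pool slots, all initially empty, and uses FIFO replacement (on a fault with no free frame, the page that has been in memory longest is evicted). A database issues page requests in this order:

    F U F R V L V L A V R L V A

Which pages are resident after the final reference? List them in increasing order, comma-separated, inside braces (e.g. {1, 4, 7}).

{A, V}

F → miss, frames (F)
U → miss, frames (F U)
F → hit
R → miss, evict F, frames (U R)
V → miss, evict U, frames (R V)
L → miss, evict R, frames (V L)
V → hit
L → hit
A → miss, evict V, frames (L A)
V → miss, evict L, frames (A V)
R → miss, evict A, frames (V R)
L → miss, evict V, frames (R L)
V → miss, evict R, frames (L V)
A → miss, evict L, frames (V A)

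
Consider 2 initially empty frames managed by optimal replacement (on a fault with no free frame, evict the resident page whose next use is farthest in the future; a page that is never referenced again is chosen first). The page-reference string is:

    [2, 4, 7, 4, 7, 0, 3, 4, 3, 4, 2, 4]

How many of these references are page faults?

6

2: miss, frames [2]
4: miss, frames [2, 4]
7: miss, evict 2, frames [4, 7]
4: hit
7: hit
0: miss, evict 7, frames [4, 0]
3: miss, evict 0, frames [4, 3]
4: hit
3: hit
4: hit
2: miss, evict 3, frames [4, 2]
4: hit
Page faults: 6.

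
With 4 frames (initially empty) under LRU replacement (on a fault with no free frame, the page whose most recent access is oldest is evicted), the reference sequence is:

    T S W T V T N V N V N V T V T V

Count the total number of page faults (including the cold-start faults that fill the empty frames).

5

T -> miss, frames [T]
S -> miss, frames [T, S]
W -> miss, frames [T, S, W]
T -> hit
V -> miss, frames [S, W, T, V]
T -> hit
N -> miss, evict S, frames [W, V, T, N]
V -> hit
N -> hit
V -> hit
N -> hit
V -> hit
T -> hit
V -> hit
T -> hit
V -> hit
Page faults: 5.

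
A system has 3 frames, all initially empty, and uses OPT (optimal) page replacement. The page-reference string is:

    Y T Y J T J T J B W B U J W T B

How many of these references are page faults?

8

Y -> miss, frames {Y}
T -> miss, frames {Y,T}
Y -> hit
J -> miss, frames {Y,T,J}
T -> hit
J -> hit
T -> hit
J -> hit
B -> miss, evict Y, frames {T,J,B}
W -> miss, evict T, frames {J,B,W}
B -> hit
U -> miss, evict B, frames {J,W,U}
J -> hit
W -> hit
T -> miss, evict U, frames {J,W,T}
B -> miss, evict T, frames {J,W,B}
Page faults: 8.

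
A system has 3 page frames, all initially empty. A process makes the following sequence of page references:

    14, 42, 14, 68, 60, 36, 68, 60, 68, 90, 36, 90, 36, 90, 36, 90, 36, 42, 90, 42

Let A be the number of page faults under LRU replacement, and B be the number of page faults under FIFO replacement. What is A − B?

Under LRU: F F . F F F . . . F F . . . . . . F . . → 8 faults.
Under FIFO: F F . F F F . . . F . . . . . . . F . . → 7 faults.
A − B = 8 − 7 = 1.

1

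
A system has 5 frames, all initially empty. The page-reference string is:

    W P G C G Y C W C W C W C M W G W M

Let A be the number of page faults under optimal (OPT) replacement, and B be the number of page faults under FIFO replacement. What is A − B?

-1

Under OPT: F F F F . F . . . . . . . F . . . . → 6 faults.
Under FIFO: F F F F . F . . . . . . . F F . . . → 7 faults.
A − B = 6 − 7 = -1.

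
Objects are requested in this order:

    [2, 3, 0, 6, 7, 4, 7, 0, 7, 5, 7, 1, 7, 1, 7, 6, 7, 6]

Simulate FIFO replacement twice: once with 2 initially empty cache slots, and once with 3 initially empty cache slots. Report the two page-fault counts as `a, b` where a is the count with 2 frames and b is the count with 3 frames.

2 frames: F F F F F F . F F F . F F . . F . . → 12 faults.
3 frames: F F F F F F . F . F F F . . . F . . → 11 faults.
11 < 12: adding a frame reduced faults, as is typical.

12, 11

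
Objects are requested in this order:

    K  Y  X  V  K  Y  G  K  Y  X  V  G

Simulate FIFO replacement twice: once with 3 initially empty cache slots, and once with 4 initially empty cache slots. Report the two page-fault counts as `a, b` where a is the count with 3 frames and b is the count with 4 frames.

3 frames: F F F F F F F . . F F . → 9 faults.
4 frames: F F F F . . F F F F F F → 10 faults.
10 > 9: adding a frame increased faults — Belady's anomaly.

9, 10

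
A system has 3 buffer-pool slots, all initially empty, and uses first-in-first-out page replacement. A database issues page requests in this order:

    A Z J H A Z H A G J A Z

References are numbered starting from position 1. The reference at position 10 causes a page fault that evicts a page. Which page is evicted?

pos 1: A: miss, frames (A)
pos 2: Z: miss, frames (A Z)
pos 3: J: miss, frames (A Z J)
pos 4: H: miss, evict A, frames (Z J H)
pos 5: A: miss, evict Z, frames (J H A)
pos 6: Z: miss, evict J, frames (H A Z)
pos 7: H: hit
pos 8: A: hit
pos 9: G: miss, evict H, frames (A Z G)
pos 10: J: miss, evict A, frames (Z G J)
At position 10, page A is evicted.

A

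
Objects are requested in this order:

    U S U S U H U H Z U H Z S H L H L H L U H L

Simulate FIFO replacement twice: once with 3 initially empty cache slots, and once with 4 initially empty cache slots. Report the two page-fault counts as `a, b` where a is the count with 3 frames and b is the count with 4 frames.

9, 6

3 frames: F F . . . F . . F F . . F F F . . . . F . . → 9 faults.
4 frames: F F . . . F . . F . . . . . F . . . . F . . → 6 faults.
6 < 9: adding a frame reduced faults, as is typical.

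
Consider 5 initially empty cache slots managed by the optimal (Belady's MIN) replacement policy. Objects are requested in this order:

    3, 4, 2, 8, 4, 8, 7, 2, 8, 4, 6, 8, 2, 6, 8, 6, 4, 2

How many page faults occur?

3 -> miss, frames (3)
4 -> miss, frames (3 4)
2 -> miss, frames (3 4 2)
8 -> miss, frames (3 4 2 8)
4 -> hit
8 -> hit
7 -> miss, frames (3 4 2 8 7)
2 -> hit
8 -> hit
4 -> hit
6 -> miss, evict 7, frames (3 4 2 8 6)
8 -> hit
2 -> hit
6 -> hit
8 -> hit
6 -> hit
4 -> hit
2 -> hit
Page faults: 6.

6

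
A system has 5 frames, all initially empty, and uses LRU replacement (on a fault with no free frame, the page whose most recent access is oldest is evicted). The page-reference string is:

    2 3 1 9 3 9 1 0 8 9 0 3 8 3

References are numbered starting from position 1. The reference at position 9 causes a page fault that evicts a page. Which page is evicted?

2

pos 1: 2 -> fault, frames [2]
pos 2: 3 -> fault, frames [2, 3]
pos 3: 1 -> fault, frames [2, 3, 1]
pos 4: 9 -> fault, frames [2, 3, 1, 9]
pos 5: 3 -> hit
pos 6: 9 -> hit
pos 7: 1 -> hit
pos 8: 0 -> fault, frames [2, 3, 9, 1, 0]
pos 9: 8 -> fault, evict 2, frames [3, 9, 1, 0, 8]
At position 9, page 2 is evicted.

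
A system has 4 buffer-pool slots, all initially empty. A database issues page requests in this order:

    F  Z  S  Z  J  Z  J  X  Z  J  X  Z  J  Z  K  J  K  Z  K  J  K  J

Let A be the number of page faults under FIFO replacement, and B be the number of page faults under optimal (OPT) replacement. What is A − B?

1

Under FIFO: F F F . F . . F . . . . . . F . . F . . . . → 7 faults.
Under OPT: F F F . F . . F . . . . . . F . . . . . . . → 6 faults.
A − B = 7 − 6 = 1.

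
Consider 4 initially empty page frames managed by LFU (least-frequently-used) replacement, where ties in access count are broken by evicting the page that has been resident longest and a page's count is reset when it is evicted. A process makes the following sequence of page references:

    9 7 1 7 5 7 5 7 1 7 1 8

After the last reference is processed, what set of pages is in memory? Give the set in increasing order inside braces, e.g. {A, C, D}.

{1, 5, 7, 8}

9 → miss, frames [9]
7 → miss, frames [9, 7]
1 → miss, frames [9, 7, 1]
7 → hit
5 → miss, frames [9, 7, 1, 5]
7 → hit
5 → hit
7 → hit
1 → hit
7 → hit
1 → hit
8 → miss, evict 9, frames [7, 1, 5, 8]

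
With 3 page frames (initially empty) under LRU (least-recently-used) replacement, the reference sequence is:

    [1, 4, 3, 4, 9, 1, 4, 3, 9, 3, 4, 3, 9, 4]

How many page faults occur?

7

1 → miss, frames (1)
4 → miss, frames (1 4)
3 → miss, frames (1 4 3)
4 → hit
9 → miss, evict 1, frames (3 4 9)
1 → miss, evict 3, frames (4 9 1)
4 → hit
3 → miss, evict 9, frames (1 4 3)
9 → miss, evict 1, frames (4 3 9)
3 → hit
4 → hit
3 → hit
9 → hit
4 → hit
Page faults: 7.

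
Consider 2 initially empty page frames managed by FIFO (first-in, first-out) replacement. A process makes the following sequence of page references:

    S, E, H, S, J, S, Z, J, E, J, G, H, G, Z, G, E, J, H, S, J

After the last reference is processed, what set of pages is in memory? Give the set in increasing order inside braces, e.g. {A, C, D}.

S → fault, frames {S}
E → fault, frames {S,E}
H → fault, evict S, frames {E,H}
S → fault, evict E, frames {H,S}
J → fault, evict H, frames {S,J}
S → hit
Z → fault, evict S, frames {J,Z}
J → hit
E → fault, evict J, frames {Z,E}
J → fault, evict Z, frames {E,J}
G → fault, evict E, frames {J,G}
H → fault, evict J, frames {G,H}
G → hit
Z → fault, evict G, frames {H,Z}
G → fault, evict H, frames {Z,G}
E → fault, evict Z, frames {G,E}
J → fault, evict G, frames {E,J}
H → fault, evict E, frames {J,H}
S → fault, evict J, frames {H,S}
J → fault, evict H, frames {S,J}

{J, S}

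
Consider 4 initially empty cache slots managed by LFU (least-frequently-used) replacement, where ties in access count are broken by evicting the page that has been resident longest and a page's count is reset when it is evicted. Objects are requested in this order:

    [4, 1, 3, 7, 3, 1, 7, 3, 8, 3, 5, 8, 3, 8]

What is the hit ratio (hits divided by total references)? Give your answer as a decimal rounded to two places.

4 -> miss, frames {4}
1 -> miss, frames {4,1}
3 -> miss, frames {4,1,3}
7 -> miss, frames {4,1,3,7}
3 -> hit
1 -> hit
7 -> hit
3 -> hit
8 -> miss, evict 4, frames {1,3,7,8}
3 -> hit
5 -> miss, evict 8, frames {1,3,7,5}
8 -> miss, evict 5, frames {1,3,7,8}
3 -> hit
8 -> hit
Hits: 7 of 14 references → 7/14 = 0.5000.

0.50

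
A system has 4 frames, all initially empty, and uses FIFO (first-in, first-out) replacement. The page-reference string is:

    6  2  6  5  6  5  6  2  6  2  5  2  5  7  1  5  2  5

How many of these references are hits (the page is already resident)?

13

6 -> miss, frames [6]
2 -> miss, frames [6, 2]
6 -> hit
5 -> miss, frames [6, 2, 5]
6 -> hit
5 -> hit
6 -> hit
2 -> hit
6 -> hit
2 -> hit
5 -> hit
2 -> hit
5 -> hit
7 -> miss, frames [6, 2, 5, 7]
1 -> miss, evict 6, frames [2, 5, 7, 1]
5 -> hit
2 -> hit
5 -> hit
Hits: 13.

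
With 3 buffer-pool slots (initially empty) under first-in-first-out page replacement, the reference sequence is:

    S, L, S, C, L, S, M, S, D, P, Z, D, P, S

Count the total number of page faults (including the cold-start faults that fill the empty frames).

S -> miss, frames {S}
L -> miss, frames {S,L}
S -> hit
C -> miss, frames {S,L,C}
L -> hit
S -> hit
M -> miss, evict S, frames {L,C,M}
S -> miss, evict L, frames {C,M,S}
D -> miss, evict C, frames {M,S,D}
P -> miss, evict M, frames {S,D,P}
Z -> miss, evict S, frames {D,P,Z}
D -> hit
P -> hit
S -> miss, evict D, frames {P,Z,S}
Page faults: 9.

9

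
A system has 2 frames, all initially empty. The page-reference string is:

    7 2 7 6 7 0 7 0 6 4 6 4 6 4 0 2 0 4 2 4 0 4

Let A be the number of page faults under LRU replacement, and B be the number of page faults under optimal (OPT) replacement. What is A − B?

Under LRU: F F . F . F . . F F . . . . F F . F F . F . → 11 faults.
Under OPT: F F . F . F . . F F . . . . F F . F . . F . → 10 faults.
A − B = 11 − 10 = 1.

1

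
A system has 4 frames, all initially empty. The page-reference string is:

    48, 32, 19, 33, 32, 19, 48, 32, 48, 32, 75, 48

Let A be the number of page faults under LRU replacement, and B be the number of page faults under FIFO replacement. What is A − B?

Under LRU: F F F F . . . . . . F . → 5 faults.
Under FIFO: F F F F . . . . . . F F → 6 faults.
A − B = 5 − 6 = -1.

-1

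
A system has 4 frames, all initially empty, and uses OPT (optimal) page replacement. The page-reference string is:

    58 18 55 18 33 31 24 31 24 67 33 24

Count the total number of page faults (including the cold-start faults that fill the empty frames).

7

58 → miss, frames {58}
18 → miss, frames {58,18}
55 → miss, frames {58,18,55}
18 → hit
33 → miss, frames {58,18,55,33}
31 → miss, evict 55, frames {58,18,33,31}
24 → miss, evict 18, frames {58,33,31,24}
31 → hit
24 → hit
67 → miss, evict 31, frames {58,33,24,67}
33 → hit
24 → hit
Page faults: 7.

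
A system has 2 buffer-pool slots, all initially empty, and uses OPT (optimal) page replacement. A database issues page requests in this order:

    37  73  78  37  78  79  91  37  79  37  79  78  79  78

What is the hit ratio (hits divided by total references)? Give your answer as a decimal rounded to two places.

37: fault, frames (37)
73: fault, frames (37 73)
78: fault, evict 73, frames (37 78)
37: hit
78: hit
79: fault, evict 78, frames (37 79)
91: fault, evict 79, frames (37 91)
37: hit
79: fault, evict 91, frames (37 79)
37: hit
79: hit
78: fault, evict 37, frames (79 78)
79: hit
78: hit
Hits: 7 of 14 references → 7/14 = 0.5000.

0.50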